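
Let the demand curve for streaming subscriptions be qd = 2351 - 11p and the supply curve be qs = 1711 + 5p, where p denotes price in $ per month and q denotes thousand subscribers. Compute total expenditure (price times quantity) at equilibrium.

Total expenditure = 76440

Set qd = qs: 2351 - 11p = 1711 + 5p, so 640 = 16p and p* = 40.
From the demand curve, q* = 2351 - 11(40) = 1911.
Total expenditure = p* × q* = 40 × 1911 = 76440.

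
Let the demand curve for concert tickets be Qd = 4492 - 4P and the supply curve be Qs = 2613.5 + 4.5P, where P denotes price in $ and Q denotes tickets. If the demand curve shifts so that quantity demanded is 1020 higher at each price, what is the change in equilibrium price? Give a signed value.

At equilibrium Qd = Qs, so 4492 - 4P = 2613.5 + 4.5P; collecting terms, 1878.5 = 8.5P and P* = 221.
Then Q* = 4492 - 4(221) = 3608.
After the shift, demand is Qd = 5512 - 4P.
The new intersection has 2898.5 = 8.5P, i.e. P = 341, Q = 4148.
ΔP = 341 - 221 = 120.

ΔP = 120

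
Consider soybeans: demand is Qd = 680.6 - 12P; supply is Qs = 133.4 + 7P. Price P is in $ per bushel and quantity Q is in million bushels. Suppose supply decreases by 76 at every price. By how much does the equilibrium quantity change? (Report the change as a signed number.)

ΔQ = -48

The market clears where 680.6 - 12P = 133.4 + 7P. Rearranging, 19P = 547.2, hence P* = 28.8.
Then Q* = 680.6 - 12(28.8) = 335.
After the shift, supply is Qs = 57.4 + 7P.
The new intersection has 623.2 = 19P, i.e. P = 32.8, Q = 287.
ΔQ = 287 - 335 = -48.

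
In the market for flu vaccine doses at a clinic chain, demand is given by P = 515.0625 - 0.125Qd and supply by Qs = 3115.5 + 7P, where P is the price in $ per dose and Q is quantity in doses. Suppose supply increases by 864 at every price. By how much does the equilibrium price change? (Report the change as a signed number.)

ΔP = -57.6

Solving each curve for Q: Qd = 4120.5 - 8P.
Equating demand and supply, 4120.5 - 8P = 3115.5 + 7P gives 15P = 1005, so P* = 67.
Substitute back: Q* = 4120.5 - 8(67) = 3584.5.
After the shift, supply is Qs = 3979.5 + 7P.
New equilibrium: 141 = 15P, so P = 9.4 and Q = 4045.3.
ΔP = 9.4 - 67 = -57.6.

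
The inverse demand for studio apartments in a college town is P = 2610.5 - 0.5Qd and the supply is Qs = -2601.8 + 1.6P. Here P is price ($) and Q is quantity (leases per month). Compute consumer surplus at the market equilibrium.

Consumer surplus = 191406.25

Rewriting in direct form: Qd = 5221 - 2P.
Set Qd = Qs: 5221 - 2P = -2601.8 + 1.6P, so 7822.8 = 3.6P and P* = 2173.
Plugging P* into demand: Q* = 5221 - 2(2173) = 875.
Demand choke price (Qd = 0): P = 5221/2 = 2610.5. Consumer surplus = ½ × (2610.5 - 2173) × 875 = 191406.25.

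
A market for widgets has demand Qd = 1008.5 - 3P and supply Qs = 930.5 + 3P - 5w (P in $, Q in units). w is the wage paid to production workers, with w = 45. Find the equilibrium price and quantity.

With w = 45, supply is Qs = 705.5 + 3P.
Equating demand and supply, 1008.5 - 3P = 705.5 + 3P gives 6P = 303, so P* = 50.5.
From the demand curve, Q* = 1008.5 - 3(50.5) = 857.

P* = 50.5, Q* = 857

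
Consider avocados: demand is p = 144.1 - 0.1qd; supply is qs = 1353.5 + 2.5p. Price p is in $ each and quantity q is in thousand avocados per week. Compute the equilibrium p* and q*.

In direct form, qd = 1441 - 10p.
Equating demand and supply, 1441 - 10p = 1353.5 + 2.5p gives 12.5p = 87.5, so p* = 7.
Plugging p* into demand: q* = 1441 - 10(7) = 1371.

p* = 7, q* = 1371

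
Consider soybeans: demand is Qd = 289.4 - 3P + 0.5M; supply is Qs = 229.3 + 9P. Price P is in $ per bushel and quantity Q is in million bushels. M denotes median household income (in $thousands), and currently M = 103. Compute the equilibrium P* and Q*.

P* = 9.3, Q* = 313

With M = 103, demand is Qd = 340.9 - 3P.
At equilibrium Qd = Qs, so 340.9 - 3P = 229.3 + 9P; collecting terms, 111.6 = 12P and P* = 9.3.
Plugging P* into demand: Q* = 340.9 - 3(9.3) = 313.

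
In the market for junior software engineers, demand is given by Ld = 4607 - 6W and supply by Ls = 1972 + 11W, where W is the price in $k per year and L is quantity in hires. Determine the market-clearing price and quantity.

Set Ld = Ls: 4607 - 6W = 1972 + 11W, so 2635 = 17W and W* = 155.
Then L* = 4607 - 6(155) = 3677.

W* = 155, L* = 3677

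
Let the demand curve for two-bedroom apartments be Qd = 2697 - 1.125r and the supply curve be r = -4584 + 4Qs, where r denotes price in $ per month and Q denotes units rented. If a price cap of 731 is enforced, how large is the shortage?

Shortage = 545.875

In direct form, Qs = 1146 + 0.25r.
Evaluating both curves at the ceiling price 731 gives Qd = 1874.625, Qs = 1328.75.
Shortage = Qd - Qs = 1874.625 - 1328.75 = 545.875.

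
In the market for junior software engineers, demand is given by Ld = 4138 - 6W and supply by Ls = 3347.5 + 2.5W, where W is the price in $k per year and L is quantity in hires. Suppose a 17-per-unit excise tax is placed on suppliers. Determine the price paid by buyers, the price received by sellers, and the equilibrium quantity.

W_b = 98, W_s = 81, L = 3550

Suppliers keep W_s = W_b - 17 per unit, so supply in terms of the buyer price is Ls = 3305 + 2.5W_b.
Market clearing requires 4138 - 6W_b = 3305 + 2.5W_b; hence 833 = 8.5W_b and W_b = 98.
Then W_s = 98 - 17 = 81 and L = 4138 - 6(98) = 3550.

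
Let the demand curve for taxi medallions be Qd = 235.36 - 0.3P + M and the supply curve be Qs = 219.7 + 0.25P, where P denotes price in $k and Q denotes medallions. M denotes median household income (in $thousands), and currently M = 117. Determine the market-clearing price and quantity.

P* = 241.2, Q* = 280

With M = 117, demand is Qd = 352.36 - 0.3P.
Set Qd = Qs: 352.36 - 0.3P = 219.7 + 0.25P, so 132.66 = 0.55P and P* = 241.2.
Substitute back: Q* = 352.36 - 0.3(241.2) = 280.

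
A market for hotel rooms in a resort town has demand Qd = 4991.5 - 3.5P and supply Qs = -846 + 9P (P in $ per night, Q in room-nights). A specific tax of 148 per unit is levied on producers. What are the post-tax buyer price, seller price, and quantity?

P_b = 573.56, P_s = 425.56, Q = 2984.04

Producers keep P_s = P_b - 148 per unit, so supply in terms of the buyer price is Qs = -2178 + 9P_b.
Set Qd = Qs: 4991.5 - 3.5P_b = -2178 + 9P_b, so 7169.5 = 12.5P_b and P_b = 573.56.
Then P_s = 573.56 - 148 = 425.56 and Q = 4991.5 - 3.5(573.56) = 2984.04.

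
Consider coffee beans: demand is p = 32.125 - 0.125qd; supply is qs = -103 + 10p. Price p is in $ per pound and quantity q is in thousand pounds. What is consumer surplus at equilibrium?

Consumer surplus = 588.0625

Solving each curve for q: qd = 257 - 8p.
Equating demand and supply, 257 - 8p = -103 + 10p gives 18p = 360, so p* = 20.
Substitute back: q* = 257 - 8(20) = 97.
Demand choke price (qd = 0): p = 257/8 = 32.125. Consumer surplus = ½ × (32.125 - 20) × 97 = 588.0625.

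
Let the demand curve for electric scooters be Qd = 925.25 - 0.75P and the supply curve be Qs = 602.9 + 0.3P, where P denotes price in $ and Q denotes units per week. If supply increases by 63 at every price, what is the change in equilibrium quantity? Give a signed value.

The market clears where 925.25 - 0.75P = 602.9 + 0.3P. Rearranging, 1.05P = 322.35, hence P* = 307.
Plugging P* into demand: Q* = 925.25 - 0.75(307) = 695.
After the shift, supply is Qs = 665.9 + 0.3P.
The new intersection has 259.35 = 1.05P, i.e. P = 247, Q = 740.
ΔQ = 740 - 695 = 45.

ΔQ = 45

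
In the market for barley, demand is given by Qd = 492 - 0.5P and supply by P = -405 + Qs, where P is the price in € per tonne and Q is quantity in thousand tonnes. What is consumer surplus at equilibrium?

Consumer surplus = 214369

Inverting to quantity form: Qs = 405 + P.
The market clears where 492 - 0.5P = 405 + P. Rearranging, 1.5P = 87, hence P* = 58.
Substitute back: Q* = 492 - 0.5(58) = 463.
Demand choke price (Qd = 0): P = 492/0.5 = 984. Consumer surplus = ½ × (984 - 58) × 463 = 214369.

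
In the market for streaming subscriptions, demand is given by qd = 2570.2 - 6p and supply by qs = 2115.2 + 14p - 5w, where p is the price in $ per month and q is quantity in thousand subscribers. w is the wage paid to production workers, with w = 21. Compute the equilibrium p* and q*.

With w = 21, supply is qs = 2010.2 + 14p.
At equilibrium qd = qs, so 2570.2 - 6p = 2010.2 + 14p; collecting terms, 560 = 20p and p* = 28.
From the demand curve, q* = 2570.2 - 6(28) = 2402.2.

p* = 28, q* = 2402.2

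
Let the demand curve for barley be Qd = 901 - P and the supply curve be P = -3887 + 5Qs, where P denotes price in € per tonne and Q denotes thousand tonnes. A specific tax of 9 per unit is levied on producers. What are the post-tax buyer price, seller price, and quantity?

P_b = 104.5, P_s = 95.5, Q = 796.5

Inverting to quantity form: Qs = 777.4 + 0.2P.
Producers keep P_s = P_b - 9 per unit, so supply in terms of the buyer price is Qs = 775.6 + 0.2P_b.
Equate demand and the shifted supply: 901 - P_b = 775.6 + 0.2P_b, giving 1.2P_b = 125.4, so P_b = 104.5.
Then P_s = 104.5 - 9 = 95.5 and Q = 901 - 104.5 = 796.5.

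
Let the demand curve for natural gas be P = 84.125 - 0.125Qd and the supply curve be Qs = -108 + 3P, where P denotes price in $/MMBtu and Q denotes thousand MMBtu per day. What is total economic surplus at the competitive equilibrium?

Total surplus = 2526.5625

Inverting to quantity form: Qd = 673 - 8P.
The market clears where 673 - 8P = -108 + 3P. Rearranging, 11P = 781, hence P* = 71.
Plugging P* into demand: Q* = 673 - 8(71) = 105.
Demand choke price = 84.125; supply choke price = 36. CS = ½(84.125 - 71)(105) = 689.0625; PS = ½(71 - 36)(105) = 1837.5. Total surplus = 2526.5625.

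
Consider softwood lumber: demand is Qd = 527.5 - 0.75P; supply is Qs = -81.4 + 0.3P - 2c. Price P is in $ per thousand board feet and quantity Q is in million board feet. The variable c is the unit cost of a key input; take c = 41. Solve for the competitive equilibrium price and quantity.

With c = 41, supply is Qs = -163.4 + 0.3P.
The market clears where 527.5 - 0.75P = -163.4 + 0.3P. Rearranging, 1.05P = 690.9, hence P* = 658.
From the demand curve, Q* = 527.5 - 0.75(658) = 34.

P* = 658, Q* = 34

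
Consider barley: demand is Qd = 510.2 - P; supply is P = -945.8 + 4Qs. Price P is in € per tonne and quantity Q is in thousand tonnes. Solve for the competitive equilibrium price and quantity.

P* = 219, Q* = 291.2

Rewriting in direct form: Qs = 236.45 + 0.25P.
The market clears where 510.2 - P = 236.45 + 0.25P. Rearranging, 1.25P = 273.75, hence P* = 219.
Then Q* = 510.2 - 219 = 291.2.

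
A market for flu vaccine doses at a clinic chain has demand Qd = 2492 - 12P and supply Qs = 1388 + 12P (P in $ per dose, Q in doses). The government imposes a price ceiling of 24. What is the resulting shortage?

Shortage = 528

With P fixed at 24, quantity demanded is 2204 and quantity supplied is 1676.
Shortage = Qd - Qs = 2204 - 1676 = 528.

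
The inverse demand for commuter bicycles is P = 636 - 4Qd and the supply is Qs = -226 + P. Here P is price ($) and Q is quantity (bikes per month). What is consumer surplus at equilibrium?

Inverting to quantity form: Qd = 159 - 0.25P.
Equating demand and supply, 159 - 0.25P = -226 + P gives 1.25P = 385, so P* = 308.
From the demand curve, Q* = 159 - 0.25(308) = 82.
Demand choke price (Qd = 0): P = 159/0.25 = 636. Consumer surplus = ½ × (636 - 308) × 82 = 13448.

Consumer surplus = 13448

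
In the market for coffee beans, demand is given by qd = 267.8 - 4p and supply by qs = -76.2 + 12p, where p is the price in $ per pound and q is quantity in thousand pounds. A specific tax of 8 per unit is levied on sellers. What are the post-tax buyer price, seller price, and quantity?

p_b = 27.5, p_s = 19.5, q = 157.8

Sellers keep p_s = p_b - 8 per unit, so supply in terms of the buyer price is qs = -172.2 + 12p_b.
Market clearing requires 267.8 - 4p_b = -172.2 + 12p_b; hence 440 = 16p_b and p_b = 27.5.
So p_s = 19.5 and the quantity traded is q = 267.8 - 4(27.5) = 157.8.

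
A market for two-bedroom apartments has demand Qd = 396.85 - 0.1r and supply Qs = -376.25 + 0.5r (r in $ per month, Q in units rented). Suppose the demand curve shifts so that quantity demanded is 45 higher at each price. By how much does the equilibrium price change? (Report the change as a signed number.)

At equilibrium Qd = Qs, so 396.85 - 0.1r = -376.25 + 0.5r; collecting terms, 773.1 = 0.6r and r* = 1288.5.
Plugging r* into demand: Q* = 396.85 - 0.1(1288.5) = 268.
After the shift, demand is Qd = 441.85 - 0.1r.
The new intersection has 818.1 = 0.6r, i.e. r = 1363.5, Q = 305.5.
Δr = 1363.5 - 1288.5 = 75.

Δr = 75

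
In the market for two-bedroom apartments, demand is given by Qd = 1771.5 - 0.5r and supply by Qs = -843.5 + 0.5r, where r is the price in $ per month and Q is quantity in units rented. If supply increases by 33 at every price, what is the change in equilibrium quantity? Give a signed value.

Equating demand and supply, 1771.5 - 0.5r = -843.5 + 0.5r gives r = 2615, so r* = 2615.
Substitute back: Q* = 1771.5 - 0.5(2615) = 464.
After the shift, supply is Qs = -810.5 + 0.5r.
New equilibrium: 2582 = r, so r = 2582 and Q = 480.5.
ΔQ = 480.5 - 464 = 16.5.

ΔQ = 16.5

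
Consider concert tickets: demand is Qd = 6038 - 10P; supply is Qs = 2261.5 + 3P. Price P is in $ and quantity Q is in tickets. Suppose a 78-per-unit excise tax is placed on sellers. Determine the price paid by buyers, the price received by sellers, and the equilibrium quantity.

P_b = 308.5, P_s = 230.5, Q = 2953

Sellers keep P_s = P_b - 78 per unit, so supply in terms of the buyer price is Qs = 2027.5 + 3P_b.
Set Qd = Qs: 6038 - 10P_b = 2027.5 + 3P_b, so 4010.5 = 13P_b and P_b = 308.5.
So P_s = 230.5 and the quantity traded is Q = 6038 - 10(308.5) = 2953.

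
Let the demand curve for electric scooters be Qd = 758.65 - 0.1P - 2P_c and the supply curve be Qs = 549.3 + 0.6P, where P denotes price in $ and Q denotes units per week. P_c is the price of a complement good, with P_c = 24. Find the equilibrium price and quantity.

P* = 230.5, Q* = 687.6

With P_c = 24, demand is Qd = 710.65 - 0.1P.
The market clears where 710.65 - 0.1P = 549.3 + 0.6P. Rearranging, 0.7P = 161.35, hence P* = 230.5.
Plugging P* into demand: Q* = 710.65 - 0.1(230.5) = 687.6.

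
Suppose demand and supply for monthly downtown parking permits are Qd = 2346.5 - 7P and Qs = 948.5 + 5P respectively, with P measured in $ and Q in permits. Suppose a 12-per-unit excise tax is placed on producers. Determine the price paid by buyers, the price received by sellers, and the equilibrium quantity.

With a tax of 12 on producers, they supply based on the net price P_s = P_b - 12, so Qs = 888.5 + 5P_b.
Equate demand and the shifted supply: 2346.5 - 7P_b = 888.5 + 5P_b, giving 12P_b = 1458, so P_b = 121.5.
So P_s = 109.5 and the quantity traded is Q = 2346.5 - 7(121.5) = 1496.

P_b = 121.5, P_s = 109.5, Q = 1496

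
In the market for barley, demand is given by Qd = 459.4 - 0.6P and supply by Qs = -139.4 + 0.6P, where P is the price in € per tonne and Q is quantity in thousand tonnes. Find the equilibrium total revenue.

Total revenue = 79840

The market clears where 459.4 - 0.6P = -139.4 + 0.6P. Rearranging, 1.2P = 598.8, hence P* = 499.
From the demand curve, Q* = 459.4 - 0.6(499) = 160.
Total revenue = P* × Q* = 499 × 160 = 79840.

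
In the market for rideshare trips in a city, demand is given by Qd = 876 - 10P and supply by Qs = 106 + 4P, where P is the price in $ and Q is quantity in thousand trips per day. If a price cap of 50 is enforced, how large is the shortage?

Shortage = 70

With P fixed at 50, quantity demanded is 376 and quantity supplied is 306.
Shortage = Qd - Qs = 376 - 306 = 70.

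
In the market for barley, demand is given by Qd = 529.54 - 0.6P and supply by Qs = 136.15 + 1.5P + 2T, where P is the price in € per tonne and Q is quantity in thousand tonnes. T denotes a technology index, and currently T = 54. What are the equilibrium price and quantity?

With T = 54, supply is Qs = 244.15 + 1.5P.
Set Qd = Qs: 529.54 - 0.6P = 244.15 + 1.5P, so 285.39 = 2.1P and P* = 135.9.
From the demand curve, Q* = 529.54 - 0.6(135.9) = 448.

P* = 135.9, Q* = 448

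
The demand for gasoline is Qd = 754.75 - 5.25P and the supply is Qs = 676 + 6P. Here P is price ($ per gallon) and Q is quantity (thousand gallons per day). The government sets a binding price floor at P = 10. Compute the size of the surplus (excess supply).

Surplus = 33.75

At P = 10: Qd = 702.25 and Qs = 736.
Surplus = Qs - Qd = 736 - 702.25 = 33.75.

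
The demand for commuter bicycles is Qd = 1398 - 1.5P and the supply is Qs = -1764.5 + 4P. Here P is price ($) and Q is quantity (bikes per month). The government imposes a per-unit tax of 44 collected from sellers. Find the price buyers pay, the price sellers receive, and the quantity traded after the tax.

P_b = 607, P_s = 563, Q = 487.5

The tax drives a wedge P_b - P_s = 44. Substituting P_s = P_b - 44 into supply: Qs = -1940.5 + 4P_b.
Market clearing requires 1398 - 1.5P_b = -1940.5 + 4P_b; hence 3338.5 = 5.5P_b and P_b = 607.
So P_s = 563 and the quantity traded is Q = 1398 - 1.5(607) = 487.5.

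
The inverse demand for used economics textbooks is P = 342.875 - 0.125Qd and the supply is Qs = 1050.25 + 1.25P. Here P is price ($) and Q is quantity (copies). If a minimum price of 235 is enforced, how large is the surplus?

Rewriting in direct form: Qd = 2743 - 8P.
At P = 235: Qd = 863 and Qs = 1344.
Surplus = Qs - Qd = 1344 - 863 = 481.

Surplus = 481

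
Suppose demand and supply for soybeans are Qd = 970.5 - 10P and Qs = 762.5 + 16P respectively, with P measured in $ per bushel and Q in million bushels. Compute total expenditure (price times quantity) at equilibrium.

The market clears where 970.5 - 10P = 762.5 + 16P. Rearranging, 26P = 208, hence P* = 8.
Plugging P* into demand: Q* = 970.5 - 10(8) = 890.5.
Total expenditure = P* × Q* = 8 × 890.5 = 7124.

Total expenditure = 7124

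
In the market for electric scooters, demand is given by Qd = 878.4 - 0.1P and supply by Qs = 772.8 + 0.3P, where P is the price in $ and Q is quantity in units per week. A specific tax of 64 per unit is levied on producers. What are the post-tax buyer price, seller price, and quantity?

P_b = 312, P_s = 248, Q = 847.2

The tax drives a wedge P_b - P_s = 64. Substituting P_s = P_b - 64 into supply: Qs = 753.6 + 0.3P_b.
Equate demand and the shifted supply: 878.4 - 0.1P_b = 753.6 + 0.3P_b, giving 0.4P_b = 124.8, so P_b = 312.
So P_s = 248 and the quantity traded is Q = 878.4 - 0.1(312) = 847.2.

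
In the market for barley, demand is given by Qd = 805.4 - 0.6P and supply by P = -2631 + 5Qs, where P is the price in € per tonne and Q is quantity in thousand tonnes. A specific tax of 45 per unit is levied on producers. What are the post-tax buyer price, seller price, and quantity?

Inverting to quantity form: Qs = 526.2 + 0.2P.
With a tax of 45 on producers, they supply based on the net price P_s = P_b - 45, so Qs = 517.2 + 0.2P_b.
Market clearing requires 805.4 - 0.6P_b = 517.2 + 0.2P_b; hence 288.2 = 0.8P_b and P_b = 360.25.
So P_s = 315.25 and the quantity traded is Q = 805.4 - 0.6(360.25) = 589.25.

P_b = 360.25, P_s = 315.25, Q = 589.25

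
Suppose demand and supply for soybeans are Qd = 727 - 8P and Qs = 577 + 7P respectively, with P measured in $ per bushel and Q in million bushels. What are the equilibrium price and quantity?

P* = 10, Q* = 647

Equating demand and supply, 727 - 8P = 577 + 7P gives 15P = 150, so P* = 10.
Then Q* = 727 - 8(10) = 647.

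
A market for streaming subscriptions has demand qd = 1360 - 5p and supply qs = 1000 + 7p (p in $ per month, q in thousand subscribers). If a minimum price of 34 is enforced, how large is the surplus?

At p = 34: qd = 1190 and qs = 1238.
Surplus = qs - qd = 1238 - 1190 = 48.

Surplus = 48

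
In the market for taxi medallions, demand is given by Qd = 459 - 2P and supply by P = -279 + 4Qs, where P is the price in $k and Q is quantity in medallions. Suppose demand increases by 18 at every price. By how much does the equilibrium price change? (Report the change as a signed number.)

In direct form, Qs = 69.75 + 0.25P.
The market clears where 459 - 2P = 69.75 + 0.25P. Rearranging, 2.25P = 389.25, hence P* = 173.
Substitute back: Q* = 459 - 2(173) = 113.
After the shift, demand is Qd = 477 - 2P.
New equilibrium: 407.25 = 2.25P, so P = 181 and Q = 115.
ΔP = 181 - 173 = 8.

ΔP = 8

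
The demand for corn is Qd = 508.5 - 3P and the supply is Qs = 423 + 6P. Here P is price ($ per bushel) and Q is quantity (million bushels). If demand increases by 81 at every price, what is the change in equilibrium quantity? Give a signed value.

ΔQ = 54

At equilibrium Qd = Qs, so 508.5 - 3P = 423 + 6P; collecting terms, 85.5 = 9P and P* = 9.5.
From the demand curve, Q* = 508.5 - 3(9.5) = 480.
After the shift, demand is Qd = 589.5 - 3P.
The new intersection has 166.5 = 9P, i.e. P = 18.5, Q = 534.
ΔQ = 534 - 480 = 54.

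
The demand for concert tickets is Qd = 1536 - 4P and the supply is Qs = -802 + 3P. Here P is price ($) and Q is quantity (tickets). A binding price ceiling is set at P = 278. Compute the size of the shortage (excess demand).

Shortage = 392

With P fixed at 278, quantity demanded is 424 and quantity supplied is 32.
Shortage = Qd - Qs = 424 - 32 = 392.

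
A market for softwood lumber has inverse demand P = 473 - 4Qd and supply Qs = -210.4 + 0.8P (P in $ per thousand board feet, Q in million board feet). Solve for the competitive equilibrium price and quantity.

P* = 313, Q* = 40

Rewriting in direct form: Qd = 118.25 - 0.25P.
Set Qd = Qs: 118.25 - 0.25P = -210.4 + 0.8P, so 328.65 = 1.05P and P* = 313.
From the demand curve, Q* = 118.25 - 0.25(313) = 40.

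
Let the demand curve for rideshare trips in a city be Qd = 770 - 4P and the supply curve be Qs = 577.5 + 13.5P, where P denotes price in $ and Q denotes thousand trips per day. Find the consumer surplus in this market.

Equating demand and supply, 770 - 4P = 577.5 + 13.5P gives 17.5P = 192.5, so P* = 11.
Substitute back: Q* = 770 - 4(11) = 726.
Demand choke price (Qd = 0): P = 770/4 = 192.5. Consumer surplus = ½ × (192.5 - 11) × 726 = 65884.5.

Consumer surplus = 65884.5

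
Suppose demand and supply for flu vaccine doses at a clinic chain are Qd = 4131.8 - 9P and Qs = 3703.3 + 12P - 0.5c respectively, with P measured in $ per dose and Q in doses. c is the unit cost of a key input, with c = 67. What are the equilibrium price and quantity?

With c = 67, supply is Qs = 3669.8 + 12P.
The market clears where 4131.8 - 9P = 3669.8 + 12P. Rearranging, 21P = 462, hence P* = 22.
Plugging P* into demand: Q* = 4131.8 - 9(22) = 3933.8.

P* = 22, Q* = 3933.8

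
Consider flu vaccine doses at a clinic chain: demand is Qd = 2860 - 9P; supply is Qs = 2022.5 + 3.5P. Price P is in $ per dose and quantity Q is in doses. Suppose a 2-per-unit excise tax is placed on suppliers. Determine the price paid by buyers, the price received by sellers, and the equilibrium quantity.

P_b = 67.56, P_s = 65.56, Q = 2251.96

With a tax of 2 on suppliers, they supply based on the net price P_s = P_b - 2, so Qs = 2015.5 + 3.5P_b.
Market clearing requires 2860 - 9P_b = 2015.5 + 3.5P_b; hence 844.5 = 12.5P_b and P_b = 67.56.
So P_s = 65.56 and the quantity traded is Q = 2860 - 9(67.56) = 2251.96.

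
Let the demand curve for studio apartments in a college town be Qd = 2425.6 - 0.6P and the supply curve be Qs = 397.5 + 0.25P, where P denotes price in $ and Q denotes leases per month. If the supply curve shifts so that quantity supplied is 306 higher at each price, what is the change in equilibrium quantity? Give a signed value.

Set Qd = Qs: 2425.6 - 0.6P = 397.5 + 0.25P, so 2028.1 = 0.85P and P* = 2386.
Plugging P* into demand: Q* = 2425.6 - 0.6(2386) = 994.
After the shift, supply is Qs = 703.5 + 0.25P.
Re-solving, 0.85P = 1722.1 gives P = 2026 and Q = 1210.
ΔQ = 1210 - 994 = 216.

ΔQ = 216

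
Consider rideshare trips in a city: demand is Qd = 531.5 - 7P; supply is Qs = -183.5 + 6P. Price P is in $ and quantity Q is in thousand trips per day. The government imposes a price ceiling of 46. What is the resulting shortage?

Shortage = 117

Evaluating both curves at the ceiling price 46 gives Qd = 209.5, Qs = 92.5.
Shortage = Qd - Qs = 209.5 - 92.5 = 117.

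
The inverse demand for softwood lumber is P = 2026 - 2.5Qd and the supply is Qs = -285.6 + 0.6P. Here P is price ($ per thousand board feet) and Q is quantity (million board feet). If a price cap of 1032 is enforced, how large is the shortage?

Rewriting in direct form: Qd = 810.4 - 0.4P.
Evaluating both curves at the ceiling price 1032 gives Qd = 397.6, Qs = 333.6.
Shortage = Qd - Qs = 397.6 - 333.6 = 64.

Shortage = 64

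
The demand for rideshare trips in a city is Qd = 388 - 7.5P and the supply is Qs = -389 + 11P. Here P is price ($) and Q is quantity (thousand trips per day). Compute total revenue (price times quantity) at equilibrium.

Total revenue = 3066

The market clears where 388 - 7.5P = -389 + 11P. Rearranging, 18.5P = 777, hence P* = 42.
Then Q* = 388 - 7.5(42) = 73.
Total revenue = P* × Q* = 42 × 73 = 3066.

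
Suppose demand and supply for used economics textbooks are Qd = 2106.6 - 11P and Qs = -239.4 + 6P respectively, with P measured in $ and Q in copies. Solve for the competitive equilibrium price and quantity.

At equilibrium Qd = Qs, so 2106.6 - 11P = -239.4 + 6P; collecting terms, 2346 = 17P and P* = 138.
Then Q* = 2106.6 - 11(138) = 588.6.

P* = 138, Q* = 588.6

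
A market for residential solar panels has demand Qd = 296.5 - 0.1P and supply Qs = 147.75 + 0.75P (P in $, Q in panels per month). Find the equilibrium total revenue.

Total revenue = 48825

The market clears where 296.5 - 0.1P = 147.75 + 0.75P. Rearranging, 0.85P = 148.75, hence P* = 175.
Then Q* = 296.5 - 0.1(175) = 279.
Total revenue = P* × Q* = 175 × 279 = 48825.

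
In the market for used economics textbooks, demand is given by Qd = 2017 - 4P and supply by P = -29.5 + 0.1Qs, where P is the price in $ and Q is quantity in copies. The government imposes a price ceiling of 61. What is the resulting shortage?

Solving each curve for Q: Qs = 295 + 10P.
At P = 61: Qd = 1773 and Qs = 905.
Shortage = Qd - Qs = 1773 - 905 = 868.

Shortage = 868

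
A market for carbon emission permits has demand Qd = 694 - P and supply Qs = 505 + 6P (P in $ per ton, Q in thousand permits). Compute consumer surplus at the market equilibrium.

The market clears where 694 - P = 505 + 6P. Rearranging, 7P = 189, hence P* = 27.
Plugging P* into demand: Q* = 694 - 27 = 667.
Demand choke price (Qd = 0): P = 694. Consumer surplus = ½ × (694 - 27) × 667 = 222444.5.

Consumer surplus = 222444.5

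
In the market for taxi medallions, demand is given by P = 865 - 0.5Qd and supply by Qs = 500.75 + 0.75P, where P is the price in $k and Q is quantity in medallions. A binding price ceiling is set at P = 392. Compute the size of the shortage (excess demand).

Inverting to quantity form: Qd = 1730 - 2P.
With P fixed at 392, quantity demanded is 946 and quantity supplied is 794.75.
Shortage = Qd - Qs = 946 - 794.75 = 151.25.

Shortage = 151.25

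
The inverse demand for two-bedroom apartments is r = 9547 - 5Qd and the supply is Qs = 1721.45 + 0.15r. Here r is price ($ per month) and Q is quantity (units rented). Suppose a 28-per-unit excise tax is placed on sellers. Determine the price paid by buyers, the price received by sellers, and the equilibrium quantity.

r_b = 549, r_s = 521, Q = 1799.6

Rewriting in direct form: Qd = 1909.4 - 0.2r.
With a tax of 28 on sellers, they supply based on the net price r_s = r_b - 28, so Qs = 1717.25 + 0.15r_b.
Equate demand and the shifted supply: 1909.4 - 0.2r_b = 1717.25 + 0.15r_b, giving 0.35r_b = 192.15, so r_b = 549.
So r_s = 521 and the quantity traded is Q = 1909.4 - 0.2(549) = 1799.6.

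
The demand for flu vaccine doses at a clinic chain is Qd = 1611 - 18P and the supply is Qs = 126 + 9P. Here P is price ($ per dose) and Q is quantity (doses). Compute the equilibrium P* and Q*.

P* = 55, Q* = 621

The market clears where 1611 - 18P = 126 + 9P. Rearranging, 27P = 1485, hence P* = 55.
Substitute back: Q* = 1611 - 18(55) = 621.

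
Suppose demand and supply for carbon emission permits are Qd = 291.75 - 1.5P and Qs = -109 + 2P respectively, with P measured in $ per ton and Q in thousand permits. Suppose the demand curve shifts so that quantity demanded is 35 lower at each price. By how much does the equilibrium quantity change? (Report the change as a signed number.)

ΔQ = -20

Set Qd = Qs: 291.75 - 1.5P = -109 + 2P, so 400.75 = 3.5P and P* = 114.5.
From the demand curve, Q* = 291.75 - 1.5(114.5) = 120.
After the shift, demand is Qd = 256.75 - 1.5P.
The new intersection has 365.75 = 3.5P, i.e. P = 104.5, Q = 100.
ΔQ = 100 - 120 = -20.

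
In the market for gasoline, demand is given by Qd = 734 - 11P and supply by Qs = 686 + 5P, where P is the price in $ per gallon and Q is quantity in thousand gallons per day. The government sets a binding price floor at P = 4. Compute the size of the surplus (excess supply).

Surplus = 16

At P = 4: Qd = 690 and Qs = 706.
Surplus = Qs - Qd = 706 - 690 = 16.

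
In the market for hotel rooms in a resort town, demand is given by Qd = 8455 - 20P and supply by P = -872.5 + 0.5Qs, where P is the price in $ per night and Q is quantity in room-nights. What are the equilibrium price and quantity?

In direct form, Qs = 1745 + 2P.
Set Qd = Qs: 8455 - 20P = 1745 + 2P, so 6710 = 22P and P* = 305.
Then Q* = 8455 - 20(305) = 2355.

P* = 305, Q* = 2355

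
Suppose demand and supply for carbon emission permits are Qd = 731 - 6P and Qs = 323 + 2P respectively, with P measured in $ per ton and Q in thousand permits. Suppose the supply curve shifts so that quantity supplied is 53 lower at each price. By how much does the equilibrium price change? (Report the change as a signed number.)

Equating demand and supply, 731 - 6P = 323 + 2P gives 8P = 408, so P* = 51.
Then Q* = 731 - 6(51) = 425.
After the shift, supply is Qs = 270 + 2P.
Re-solving, 8P = 461 gives P = 57.625 and Q = 385.25.
ΔP = 57.625 - 51 = 6.625.

ΔP = 6.625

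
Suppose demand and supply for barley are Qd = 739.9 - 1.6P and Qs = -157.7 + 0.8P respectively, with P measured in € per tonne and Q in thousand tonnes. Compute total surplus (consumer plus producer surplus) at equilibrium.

Set Qd = Qs: 739.9 - 1.6P = -157.7 + 0.8P, so 897.6 = 2.4P and P* = 374.
Then Q* = 739.9 - 1.6(374) = 141.5.
Demand choke price = 462.4375; supply choke price = 197.125. CS = ½(462.4375 - 374)(141.5) = 6256.953125; PS = ½(374 - 197.125)(141.5) = 12513.90625. Total surplus = 18770.859375.

Total surplus = 18770.859375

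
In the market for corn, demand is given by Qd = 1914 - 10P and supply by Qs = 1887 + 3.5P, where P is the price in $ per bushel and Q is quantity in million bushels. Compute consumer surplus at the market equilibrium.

At equilibrium Qd = Qs, so 1914 - 10P = 1887 + 3.5P; collecting terms, 27 = 13.5P and P* = 2.
Then Q* = 1914 - 10(2) = 1894.
Demand choke price (Qd = 0): P = 1914/10 = 191.4. Consumer surplus = ½ × (191.4 - 2) × 1894 = 179361.8.

Consumer surplus = 179361.8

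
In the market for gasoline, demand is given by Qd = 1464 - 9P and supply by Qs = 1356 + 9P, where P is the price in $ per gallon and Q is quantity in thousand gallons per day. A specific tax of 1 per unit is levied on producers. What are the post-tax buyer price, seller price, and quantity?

The tax drives a wedge P_b - P_s = 1. Substituting P_s = P_b - 1 into supply: Qs = 1347 + 9P_b.
Equate demand and the shifted supply: 1464 - 9P_b = 1347 + 9P_b, giving 18P_b = 117, so P_b = 6.5.
Then P_s = 6.5 - 1 = 5.5 and Q = 1464 - 9(6.5) = 1405.5.

P_b = 6.5, P_s = 5.5, Q = 1405.5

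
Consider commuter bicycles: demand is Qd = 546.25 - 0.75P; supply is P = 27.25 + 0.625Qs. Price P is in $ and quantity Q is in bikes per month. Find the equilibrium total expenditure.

Solving each curve for Q: Qs = -43.6 + 1.6P.
Set Qd = Qs: 546.25 - 0.75P = -43.6 + 1.6P, so 589.85 = 2.35P and P* = 251.
Substitute back: Q* = 546.25 - 0.75(251) = 358.
Total expenditure = P* × Q* = 251 × 358 = 89858.

Total expenditure = 89858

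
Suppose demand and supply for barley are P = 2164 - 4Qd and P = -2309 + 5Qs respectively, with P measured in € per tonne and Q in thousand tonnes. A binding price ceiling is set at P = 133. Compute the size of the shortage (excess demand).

Rewriting in direct form: Qd = 541 - 0.25P and Qs = 461.8 + 0.2P.
Evaluating both curves at the ceiling price 133 gives Qd = 507.75, Qs = 488.4.
Shortage = Qd - Qs = 507.75 - 488.4 = 19.35.

Shortage = 19.35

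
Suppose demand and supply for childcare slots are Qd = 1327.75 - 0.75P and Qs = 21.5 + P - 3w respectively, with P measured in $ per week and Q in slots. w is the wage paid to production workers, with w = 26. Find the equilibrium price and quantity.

P* = 791, Q* = 734.5

With w = 26, supply is Qs = -56.5 + P.
Equating demand and supply, 1327.75 - 0.75P = -56.5 + P gives 1.75P = 1384.25, so P* = 791.
From the demand curve, Q* = 1327.75 - 0.75(791) = 734.5.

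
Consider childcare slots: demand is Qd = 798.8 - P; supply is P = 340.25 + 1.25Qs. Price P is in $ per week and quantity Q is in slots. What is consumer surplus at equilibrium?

In direct form, Qs = -272.2 + 0.8P.
Set Qd = Qs: 798.8 - P = -272.2 + 0.8P, so 1071 = 1.8P and P* = 595.
From the demand curve, Q* = 798.8 - 595 = 203.8.
Demand choke price (Qd = 0): P = 798.8. Consumer surplus = ½ × (798.8 - 595) × 203.8 = 20767.22.

Consumer surplus = 20767.22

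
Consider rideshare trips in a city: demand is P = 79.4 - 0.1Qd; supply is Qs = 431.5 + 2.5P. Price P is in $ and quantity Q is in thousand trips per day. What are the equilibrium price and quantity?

P* = 29, Q* = 504

Inverting to quantity form: Qd = 794 - 10P.
At equilibrium Qd = Qs, so 794 - 10P = 431.5 + 2.5P; collecting terms, 362.5 = 12.5P and P* = 29.
Then Q* = 794 - 10(29) = 504.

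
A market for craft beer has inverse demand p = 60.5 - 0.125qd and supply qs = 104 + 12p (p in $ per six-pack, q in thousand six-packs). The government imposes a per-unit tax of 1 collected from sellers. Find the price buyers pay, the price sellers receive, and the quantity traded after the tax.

Solving each curve for q: qd = 484 - 8p.
Sellers keep p_s = p_b - 1 per unit, so supply in terms of the buyer price is qs = 92 + 12p_b.
Market clearing requires 484 - 8p_b = 92 + 12p_b; hence 392 = 20p_b and p_b = 19.6.
Then p_s = 19.6 - 1 = 18.6 and q = 484 - 8(19.6) = 327.2.

p_b = 19.6, p_s = 18.6, q = 327.2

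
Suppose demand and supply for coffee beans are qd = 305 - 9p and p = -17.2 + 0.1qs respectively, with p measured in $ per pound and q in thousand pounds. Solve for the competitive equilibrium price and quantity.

p* = 7, q* = 242

Solving each curve for q: qs = 172 + 10p.
At equilibrium qd = qs, so 305 - 9p = 172 + 10p; collecting terms, 133 = 19p and p* = 7.
Plugging p* into demand: q* = 305 - 9(7) = 242.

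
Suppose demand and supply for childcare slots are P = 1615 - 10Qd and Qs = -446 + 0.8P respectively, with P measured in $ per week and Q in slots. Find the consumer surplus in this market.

Solving each curve for Q: Qd = 161.5 - 0.1P.
Set Qd = Qs: 161.5 - 0.1P = -446 + 0.8P, so 607.5 = 0.9P and P* = 675.
From the demand curve, Q* = 161.5 - 0.1(675) = 94.
Demand choke price (Qd = 0): P = 161.5/0.1 = 1615. Consumer surplus = ½ × (1615 - 675) × 94 = 44180.

Consumer surplus = 44180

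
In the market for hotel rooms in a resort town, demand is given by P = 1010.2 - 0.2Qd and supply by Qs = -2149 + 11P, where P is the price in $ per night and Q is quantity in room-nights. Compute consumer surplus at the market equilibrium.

Consumer surplus = 784560.1

Solving each curve for Q: Qd = 5051 - 5P.
The market clears where 5051 - 5P = -2149 + 11P. Rearranging, 16P = 7200, hence P* = 450.
Then Q* = 5051 - 5(450) = 2801.
Demand choke price (Qd = 0): P = 5051/5 = 1010.2. Consumer surplus = ½ × (1010.2 - 450) × 2801 = 784560.1.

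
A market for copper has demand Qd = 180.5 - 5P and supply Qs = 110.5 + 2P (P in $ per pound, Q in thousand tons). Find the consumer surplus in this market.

Consumer surplus = 1703.025

At equilibrium Qd = Qs, so 180.5 - 5P = 110.5 + 2P; collecting terms, 70 = 7P and P* = 10.
Plugging P* into demand: Q* = 180.5 - 5(10) = 130.5.
Demand choke price (Qd = 0): P = 180.5/5 = 36.1. Consumer surplus = ½ × (36.1 - 10) × 130.5 = 1703.025.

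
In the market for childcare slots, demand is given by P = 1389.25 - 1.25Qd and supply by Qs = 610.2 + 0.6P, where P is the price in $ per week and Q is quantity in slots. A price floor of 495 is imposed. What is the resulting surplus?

Surplus = 191.8

Rewriting in direct form: Qd = 1111.4 - 0.8P.
Evaluating both curves at the floor price 495 gives Qd = 715.4, Qs = 907.2.
Surplus = Qs - Qd = 907.2 - 715.4 = 191.8.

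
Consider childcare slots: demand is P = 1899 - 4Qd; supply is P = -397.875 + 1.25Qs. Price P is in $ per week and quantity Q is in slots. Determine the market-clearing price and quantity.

Inverting to quantity form: Qd = 474.75 - 0.25P and Qs = 318.3 + 0.8P.
At equilibrium Qd = Qs, so 474.75 - 0.25P = 318.3 + 0.8P; collecting terms, 156.45 = 1.05P and P* = 149.
Substitute back: Q* = 474.75 - 0.25(149) = 437.5.

P* = 149, Q* = 437.5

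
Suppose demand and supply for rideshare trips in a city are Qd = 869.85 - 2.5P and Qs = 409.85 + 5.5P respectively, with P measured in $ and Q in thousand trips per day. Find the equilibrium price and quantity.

P* = 57.5, Q* = 726.1

Set Qd = Qs: 869.85 - 2.5P = 409.85 + 5.5P, so 460 = 8P and P* = 57.5.
From the demand curve, Q* = 869.85 - 2.5(57.5) = 726.1.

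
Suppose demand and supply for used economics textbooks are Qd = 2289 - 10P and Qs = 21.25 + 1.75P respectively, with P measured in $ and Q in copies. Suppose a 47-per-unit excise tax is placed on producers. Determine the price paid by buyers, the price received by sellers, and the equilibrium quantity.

P_b = 200, P_s = 153, Q = 289

Producers keep P_s = P_b - 47 per unit, so supply in terms of the buyer price is Qs = -61 + 1.75P_b.
Set Qd = Qs: 2289 - 10P_b = -61 + 1.75P_b, so 2350 = 11.75P_b and P_b = 200.
Then P_s = 200 - 47 = 153 and Q = 2289 - 10(200) = 289.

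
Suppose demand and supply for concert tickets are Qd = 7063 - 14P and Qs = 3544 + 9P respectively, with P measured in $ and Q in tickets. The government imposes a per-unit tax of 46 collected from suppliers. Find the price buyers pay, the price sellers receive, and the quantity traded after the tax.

P_b = 171, P_s = 125, Q = 4669

With a tax of 46 on suppliers, they supply based on the net price P_s = P_b - 46, so Qs = 3130 + 9P_b.
Market clearing requires 7063 - 14P_b = 3130 + 9P_b; hence 3933 = 23P_b and P_b = 171.
So P_s = 125 and the quantity traded is Q = 7063 - 14(171) = 4669.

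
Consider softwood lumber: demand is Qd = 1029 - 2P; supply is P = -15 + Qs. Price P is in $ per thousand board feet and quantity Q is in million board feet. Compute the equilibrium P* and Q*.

P* = 338, Q* = 353

Rewriting in direct form: Qs = 15 + P.
At equilibrium Qd = Qs, so 1029 - 2P = 15 + P; collecting terms, 1014 = 3P and P* = 338.
From the demand curve, Q* = 1029 - 2(338) = 353.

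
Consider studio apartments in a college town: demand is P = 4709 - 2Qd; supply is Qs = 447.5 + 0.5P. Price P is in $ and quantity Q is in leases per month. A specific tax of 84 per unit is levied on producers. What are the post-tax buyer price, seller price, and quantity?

Rewriting in direct form: Qd = 2354.5 - 0.5P.
With a tax of 84 on producers, they supply based on the net price P_s = P_b - 84, so Qs = 405.5 + 0.5P_b.
Set Qd = Qs: 2354.5 - 0.5P_b = 405.5 + 0.5P_b, so 1949 = P_b and P_b = 1949.
Then P_s = 1949 - 84 = 1865 and Q = 2354.5 - 0.5(1949) = 1380.

P_b = 1949, P_s = 1865, Q = 1380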